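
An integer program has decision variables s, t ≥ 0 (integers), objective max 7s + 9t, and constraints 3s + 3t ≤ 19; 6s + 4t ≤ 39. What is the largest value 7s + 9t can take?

54

(s,t)=(0,6): 3·0+3·6=18≤19, 6·0+4·6=24≤39, objective 54.
(s,t)=(1,5): 3·1+3·5=18≤19, 6·1+4·5=26≤39, objective 52.
The best lattice point is (0,6), giving 54.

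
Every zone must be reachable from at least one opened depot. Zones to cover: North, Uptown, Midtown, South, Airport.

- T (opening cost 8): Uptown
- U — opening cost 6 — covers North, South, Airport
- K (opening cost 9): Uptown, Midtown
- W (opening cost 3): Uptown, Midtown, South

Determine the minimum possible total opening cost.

9

This is a weighted set-cover instance.
Choose U and W: together they cover North, Uptown, Midtown, South, Airport — every zone.
Total opening cost: 6 + 3 = 9.
No cover costs less than 9.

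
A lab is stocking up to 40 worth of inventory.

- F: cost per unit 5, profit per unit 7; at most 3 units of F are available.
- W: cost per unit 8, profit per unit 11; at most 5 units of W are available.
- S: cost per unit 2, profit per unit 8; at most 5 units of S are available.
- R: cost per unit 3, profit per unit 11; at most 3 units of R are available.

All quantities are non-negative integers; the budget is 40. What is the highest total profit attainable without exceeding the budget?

102

This is a bounded integer knapsack.
S has the best ratio (8/2); taking only S gives at most 5×8 = 40 (stopped by the supply cap of 5).
Mixing does better — 1×F, 2×W, 5×S, and 3×R: cost 40 ≤ 40, profit 1·7 + 2·11 + 5·8 + 3·11 = 102.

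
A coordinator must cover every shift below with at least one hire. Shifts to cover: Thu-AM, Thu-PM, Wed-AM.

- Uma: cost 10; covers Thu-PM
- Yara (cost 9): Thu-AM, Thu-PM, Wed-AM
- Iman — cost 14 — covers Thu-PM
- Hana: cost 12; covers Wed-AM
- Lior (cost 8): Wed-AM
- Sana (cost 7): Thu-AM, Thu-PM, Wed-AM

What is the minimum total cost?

This is a weighted set-cover instance.
Sana alone covers Thu-AM, Thu-PM, Wed-AM — every shift.
Total cost: 7.
No cover costs less than 7.

7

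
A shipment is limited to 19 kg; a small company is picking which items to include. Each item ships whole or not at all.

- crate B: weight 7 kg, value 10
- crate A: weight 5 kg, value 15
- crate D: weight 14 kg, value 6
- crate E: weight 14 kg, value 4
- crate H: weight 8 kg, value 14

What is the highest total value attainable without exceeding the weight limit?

This is a 0-1 knapsack instance.
Allowing fractional choices, the relaxed optimum would be about 37.6, but items are indivisible.
crate A + crate H: weight 5 + 8 = 13 ≤ 19, value 15 + 14 = 29.
crate B + crate A: weight 7 + 5 = 12 ≤ 19, value 10 + 15 = 25.
Best is crate A and crate H with total value 29.

29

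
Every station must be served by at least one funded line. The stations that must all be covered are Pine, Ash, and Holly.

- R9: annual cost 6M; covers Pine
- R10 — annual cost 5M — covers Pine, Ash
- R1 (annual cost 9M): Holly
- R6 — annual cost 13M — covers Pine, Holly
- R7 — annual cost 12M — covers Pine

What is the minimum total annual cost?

14

Choose R10 and R1: together they cover Pine, Ash, Holly — every station.
Total annual cost: 5 + 9 = 14.
No cover costs less than 14.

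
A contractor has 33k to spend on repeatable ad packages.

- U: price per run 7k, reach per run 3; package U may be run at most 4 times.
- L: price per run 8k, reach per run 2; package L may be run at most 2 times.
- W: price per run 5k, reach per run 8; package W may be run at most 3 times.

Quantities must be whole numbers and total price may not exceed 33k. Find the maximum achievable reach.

30

2×U and 3×W: price 29 ≤ 33, reach 2·3 + 3·8 = 30.
1×U, 1×L, and 3×W: price 30 ≤ 33, reach 1·3 + 1·2 + 3·8 = 29.
Best is 30.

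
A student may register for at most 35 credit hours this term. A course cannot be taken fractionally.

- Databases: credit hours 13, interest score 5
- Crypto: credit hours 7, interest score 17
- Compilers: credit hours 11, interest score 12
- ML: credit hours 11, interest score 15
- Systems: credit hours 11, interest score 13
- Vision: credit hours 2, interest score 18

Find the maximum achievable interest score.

63

Allowing fractional choices, the relaxed optimum would be about 67.4, but courses are indivisible.
Crypto + ML + Systems + Vision: credit hours 7 + 11 + 11 + 2 = 31 ≤ 35, interest score 17 + 15 + 13 + 18 = 63.
Crypto + Compilers + ML + Vision: credit hours 7 + 11 + 11 + 2 = 31 ≤ 35, interest score 17 + 12 + 15 + 18 = 62.
Best is Crypto, ML, Systems, and Vision with total interest score 63.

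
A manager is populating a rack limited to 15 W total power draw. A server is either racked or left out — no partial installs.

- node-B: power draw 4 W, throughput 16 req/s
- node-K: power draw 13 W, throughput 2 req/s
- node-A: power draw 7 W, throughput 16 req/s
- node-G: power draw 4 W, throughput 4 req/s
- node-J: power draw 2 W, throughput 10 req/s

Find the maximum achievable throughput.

42

Allowing fractional choices, the relaxed optimum would be about 44.0, but servers are indivisible.
node-B + node-A + node-G: power draw 4 + 7 + 4 = 15 ≤ 15, throughput 16 + 16 + 4 = 36.
node-B + node-A + node-J: power draw 4 + 7 + 2 = 13 ≤ 15, throughput 16 + 16 + 10 = 42.
Best is node-B, node-A, and node-J with total throughput 42.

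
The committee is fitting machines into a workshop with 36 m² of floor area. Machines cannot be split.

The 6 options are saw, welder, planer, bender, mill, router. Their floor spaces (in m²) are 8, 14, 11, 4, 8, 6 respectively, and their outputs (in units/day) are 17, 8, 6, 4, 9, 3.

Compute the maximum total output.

Take saw, welder, bender, and mill: floor space 8 + 14 + 4 + 8 = 34 ≤ 36, output 17 + 8 + 4 + 9 = 38.
No other feasible combination does better.

38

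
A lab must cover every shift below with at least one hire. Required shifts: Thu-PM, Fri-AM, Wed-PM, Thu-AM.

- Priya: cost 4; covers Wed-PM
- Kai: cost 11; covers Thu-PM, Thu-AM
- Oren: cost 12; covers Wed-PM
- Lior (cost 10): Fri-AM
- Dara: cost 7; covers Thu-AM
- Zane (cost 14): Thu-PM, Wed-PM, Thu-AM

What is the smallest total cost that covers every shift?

24

The greedy cost-per-new-shift heuristic would pick Priya, Kai, and Lior for 25, but a cheaper cover exists.
Choose Lior and Zane: together they cover Thu-PM, Fri-AM, Wed-PM, Thu-AM — every shift.
Total cost: 10 + 14 = 24.
No cover costs less than 24.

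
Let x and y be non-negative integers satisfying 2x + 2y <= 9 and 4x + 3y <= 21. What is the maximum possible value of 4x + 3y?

16

(x,y)=(4,0) is feasible, giving 16.
(x,y)=(3,1) is feasible, giving 15.
(x,y)=(3,0) is feasible, giving 12.
The best lattice point is (4,0), giving 16.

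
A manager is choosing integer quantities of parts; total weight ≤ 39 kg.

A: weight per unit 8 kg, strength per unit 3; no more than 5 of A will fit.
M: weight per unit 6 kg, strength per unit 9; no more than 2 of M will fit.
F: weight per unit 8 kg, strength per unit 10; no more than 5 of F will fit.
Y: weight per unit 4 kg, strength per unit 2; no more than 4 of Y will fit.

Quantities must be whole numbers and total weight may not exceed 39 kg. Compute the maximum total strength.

49

1×M and 4×F: weight 38 ≤ 39, strength 1·9 + 4·10 = 49.
2×M and 3×F: weight 36 ≤ 39, strength 2·9 + 3·10 = 48.
Best is 49.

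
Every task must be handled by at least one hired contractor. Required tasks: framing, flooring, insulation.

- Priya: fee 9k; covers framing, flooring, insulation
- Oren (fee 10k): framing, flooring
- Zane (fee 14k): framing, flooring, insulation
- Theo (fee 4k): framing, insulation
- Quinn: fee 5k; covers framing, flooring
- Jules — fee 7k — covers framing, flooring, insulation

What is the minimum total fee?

7

The greedy cost-per-new-task heuristic would pick Theo and Quinn for 9, but a cheaper cover exists.
Jules alone covers framing, flooring, insulation — every task.
Total fee: 7.
No cover costs less than 7.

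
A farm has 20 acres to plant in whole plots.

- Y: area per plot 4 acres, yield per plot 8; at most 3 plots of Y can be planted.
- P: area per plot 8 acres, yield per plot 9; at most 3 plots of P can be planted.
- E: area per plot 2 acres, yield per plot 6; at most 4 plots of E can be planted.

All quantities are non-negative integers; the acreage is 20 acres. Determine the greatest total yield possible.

48

Take 3×Y and 4×E: area 20 ≤ 20, yield 3·8 + 4·6 = 48.
E has the best ratio (6/2) and is taken to its limit of 4; remaining capacity is filled optimally with the others.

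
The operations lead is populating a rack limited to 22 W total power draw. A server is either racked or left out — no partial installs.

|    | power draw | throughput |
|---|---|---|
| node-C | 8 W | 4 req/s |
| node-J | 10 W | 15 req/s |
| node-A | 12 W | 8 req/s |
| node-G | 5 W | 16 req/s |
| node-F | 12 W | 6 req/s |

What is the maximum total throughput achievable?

Take node-J and node-G: power draw 10 + 5 = 15 ≤ 22, throughput 15 + 16 = 31.
No other feasible combination does better.

31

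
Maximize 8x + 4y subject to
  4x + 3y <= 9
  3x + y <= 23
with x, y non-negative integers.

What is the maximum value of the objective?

16

The continuous relaxation peaks at (2.25, 0) with value 18.00; rounding to a feasible lattice point costs some objective.
(x,y)=(2,0): 4·2+3·0=8≤9, 3·2+1·0=6≤23, objective 16.
(x,y)=(1,1): 4·1+3·1=7≤9, 3·1+1·1=4≤23, objective 12.
(x,y)=(1,0): 4·1+3·0=4≤9, 3·1+1·0=3≤23, objective 8.
The best lattice point is (2,0), giving 16.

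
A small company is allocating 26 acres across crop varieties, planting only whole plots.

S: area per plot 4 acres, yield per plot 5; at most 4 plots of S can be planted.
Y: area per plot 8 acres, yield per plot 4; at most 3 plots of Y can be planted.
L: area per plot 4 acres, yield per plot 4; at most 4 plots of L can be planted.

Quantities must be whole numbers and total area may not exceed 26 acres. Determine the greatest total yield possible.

28

S has the best ratio (5/4); taking only S gives at most 4×5 = 20 (stopped by the supply cap of 4).
Mixing does better — 4×S and 2×L: area 24 ≤ 26, yield 4·5 + 2·4 = 28.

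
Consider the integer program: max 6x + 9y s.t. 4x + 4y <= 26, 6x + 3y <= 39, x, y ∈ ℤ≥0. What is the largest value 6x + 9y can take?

(x,y)=(0,6) is feasible, giving 54.
(x,y)=(1,5) is feasible, giving 51.
(x,y)=(0,5) is feasible, giving 45.
Maximum is 54 at (x,y)=(0,6).

54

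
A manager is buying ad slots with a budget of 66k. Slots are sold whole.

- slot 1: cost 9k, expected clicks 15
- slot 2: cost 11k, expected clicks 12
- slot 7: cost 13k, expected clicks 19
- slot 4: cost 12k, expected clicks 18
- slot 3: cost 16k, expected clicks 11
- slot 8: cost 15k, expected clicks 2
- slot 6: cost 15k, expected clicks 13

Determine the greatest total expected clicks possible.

77

Treat it as a binary knapsack problem.
Allowing fractional choices, the relaxed optimum would be about 81.1, but ad slots are indivisible.
slot 1 + slot 2 + slot 7 + slot 4 + slot 6: cost 9 + 11 + 13 + 12 + 15 = 60 ≤ 66, expected clicks 15 + 12 + 19 + 18 + 13 = 77.
slot 1 + slot 7 + slot 4 + slot 3 + slot 6: cost 9 + 13 + 12 + 16 + 15 = 65 ≤ 66, expected clicks 15 + 19 + 18 + 11 + 13 = 76.
slot 1 + slot 2 + slot 7 + slot 4 + slot 3: cost 9 + 11 + 13 + 12 + 16 = 61 ≤ 66, expected clicks 15 + 12 + 19 + 18 + 11 = 75.
Best is slot 1, slot 2, slot 7, slot 4, and slot 6 with total expected clicks 77.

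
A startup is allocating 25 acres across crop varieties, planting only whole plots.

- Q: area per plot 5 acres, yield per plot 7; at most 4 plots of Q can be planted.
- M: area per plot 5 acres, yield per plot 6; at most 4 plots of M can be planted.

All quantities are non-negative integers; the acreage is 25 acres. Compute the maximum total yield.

34

Q has the best ratio (7/5); taking only Q gives at most 4×7 = 28 (stopped by the supply cap of 4).
Mixing does better — 4×Q and 1×M: area 25 ≤ 25, yield 4·7 + 1·6 = 34.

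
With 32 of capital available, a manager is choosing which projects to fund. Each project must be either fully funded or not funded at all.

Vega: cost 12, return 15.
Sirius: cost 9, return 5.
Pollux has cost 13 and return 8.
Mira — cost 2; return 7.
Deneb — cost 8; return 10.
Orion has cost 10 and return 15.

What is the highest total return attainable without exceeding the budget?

Treat it as a binary knapsack problem.
Vega + Mira + Deneb + Orion: cost 12 + 2 + 8 + 10 = 32 ≤ 32, return 15 + 7 + 10 + 15 = 47.
Vega + Deneb + Orion: cost 12 + 8 + 10 = 30 ≤ 32, return 15 + 10 + 15 = 40.
Vega + Mira + Orion: cost 12 + 2 + 10 = 24 ≤ 32, return 15 + 7 + 15 = 37.
Best is Vega, Mira, Deneb, and Orion with total return 47.

47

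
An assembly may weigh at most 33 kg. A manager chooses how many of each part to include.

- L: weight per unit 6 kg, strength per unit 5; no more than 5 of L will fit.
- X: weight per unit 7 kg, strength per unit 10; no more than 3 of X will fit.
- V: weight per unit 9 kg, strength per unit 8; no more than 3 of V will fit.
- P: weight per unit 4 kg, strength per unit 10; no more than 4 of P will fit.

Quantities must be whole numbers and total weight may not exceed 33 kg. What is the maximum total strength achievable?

60

This is a bounded integer knapsack.
3×X and 3×P: weight 33 ≤ 33, strength 3·10 + 3·10 = 60.
2×X and 4×P: weight 30 ≤ 33, strength 2·10 + 4·10 = 60.
Best is 60.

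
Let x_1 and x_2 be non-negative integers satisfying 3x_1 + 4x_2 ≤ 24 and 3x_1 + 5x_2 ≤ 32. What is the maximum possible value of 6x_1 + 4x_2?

(x_1,x_2)=(8,0): 3·8+4·0=24≤24, 3·8+5·0=24≤32, objective 48.
(x_1,x_2)=(7,0): 3·7+4·0=21≤24, 3·7+5·0=21≤32, objective 42.
No feasible integer point exceeds 48.

48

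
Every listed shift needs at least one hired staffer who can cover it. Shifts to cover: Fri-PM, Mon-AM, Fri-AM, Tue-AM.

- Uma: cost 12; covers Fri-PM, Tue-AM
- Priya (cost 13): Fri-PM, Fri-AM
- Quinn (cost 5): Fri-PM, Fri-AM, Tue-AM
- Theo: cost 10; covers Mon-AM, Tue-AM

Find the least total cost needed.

15

Choose Quinn and Theo: together they cover Fri-PM, Mon-AM, Fri-AM, Tue-AM — every shift.
Total cost: 5 + 10 = 15.
No cover costs less than 15.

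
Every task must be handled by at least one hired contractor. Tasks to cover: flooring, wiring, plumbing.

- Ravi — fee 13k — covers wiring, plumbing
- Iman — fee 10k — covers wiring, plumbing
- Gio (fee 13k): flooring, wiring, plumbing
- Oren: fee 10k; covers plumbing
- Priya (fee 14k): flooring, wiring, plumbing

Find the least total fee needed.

This is an integer covering problem.
Gio alone covers flooring, wiring, plumbing — every task.
Total fee: 13.
No cover costs less than 13.

13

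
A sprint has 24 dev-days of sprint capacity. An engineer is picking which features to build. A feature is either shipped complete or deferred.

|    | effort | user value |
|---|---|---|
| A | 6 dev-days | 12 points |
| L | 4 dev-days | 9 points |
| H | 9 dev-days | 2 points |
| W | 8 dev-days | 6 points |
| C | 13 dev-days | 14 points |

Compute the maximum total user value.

Take A, L, and C: effort 6 + 4 + 13 = 23 ≤ 24, user value 12 + 9 + 14 = 35.
No other feasible combination does better.

35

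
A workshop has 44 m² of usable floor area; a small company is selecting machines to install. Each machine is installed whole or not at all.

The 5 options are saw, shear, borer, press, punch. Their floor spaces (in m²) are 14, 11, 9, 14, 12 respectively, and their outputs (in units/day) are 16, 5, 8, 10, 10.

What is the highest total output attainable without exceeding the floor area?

36

Take saw, press, and punch: floor space 14 + 14 + 12 = 40 ≤ 44, output 16 + 10 + 10 = 36.
No other feasible combination does better.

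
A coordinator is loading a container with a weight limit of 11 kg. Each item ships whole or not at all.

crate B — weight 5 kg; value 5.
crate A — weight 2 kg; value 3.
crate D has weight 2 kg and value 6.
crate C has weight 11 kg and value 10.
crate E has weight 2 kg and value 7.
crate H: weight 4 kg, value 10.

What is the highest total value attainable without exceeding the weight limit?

This is a 0-1 knapsack instance.
crate A + crate D + crate E + crate H: weight 2 + 2 + 2 + 4 = 10 ≤ 11, value 3 + 6 + 7 + 10 = 26.
crate D + crate E + crate H: weight 2 + 2 + 4 = 8 ≤ 11, value 6 + 7 + 10 = 23.
Best is crate A, crate D, crate E, and crate H with total value 26.

26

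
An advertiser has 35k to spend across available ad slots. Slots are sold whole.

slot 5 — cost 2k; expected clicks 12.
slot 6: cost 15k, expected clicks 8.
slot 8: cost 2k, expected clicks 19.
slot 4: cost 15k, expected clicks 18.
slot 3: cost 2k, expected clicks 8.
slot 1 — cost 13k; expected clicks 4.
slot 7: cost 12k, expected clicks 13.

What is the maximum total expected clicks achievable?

70

Allowing fractional choices, the relaxed optimum would be about 71.1, but ad slots are indivisible.
slot 5 + slot 8 + slot 4 + slot 7: cost 2 + 2 + 15 + 12 = 31 ≤ 35, expected clicks 12 + 19 + 18 + 13 = 62.
slot 5 + slot 8 + slot 4 + slot 3 + slot 1: cost 2 + 2 + 15 + 2 + 13 = 34 ≤ 35, expected clicks 12 + 19 + 18 + 8 + 4 = 61.
slot 5 + slot 8 + slot 4 + slot 3 + slot 7: cost 2 + 2 + 15 + 2 + 12 = 33 ≤ 35, expected clicks 12 + 19 + 18 + 8 + 13 = 70.
Best is slot 5, slot 8, slot 4, slot 3, and slot 7 with total expected clicks 70.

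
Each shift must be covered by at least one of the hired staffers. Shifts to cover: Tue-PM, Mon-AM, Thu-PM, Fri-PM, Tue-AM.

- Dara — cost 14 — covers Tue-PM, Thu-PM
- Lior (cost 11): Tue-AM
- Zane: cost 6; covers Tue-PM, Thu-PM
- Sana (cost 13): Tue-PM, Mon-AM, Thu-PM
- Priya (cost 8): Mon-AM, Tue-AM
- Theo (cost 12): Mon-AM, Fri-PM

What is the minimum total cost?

Choose Zane, Priya, and Theo: together they cover Tue-PM, Mon-AM, Thu-PM, Fri-PM, Tue-AM — every shift.
Total cost: 6 + 8 + 12 = 26.
No cover costs less than 26.

26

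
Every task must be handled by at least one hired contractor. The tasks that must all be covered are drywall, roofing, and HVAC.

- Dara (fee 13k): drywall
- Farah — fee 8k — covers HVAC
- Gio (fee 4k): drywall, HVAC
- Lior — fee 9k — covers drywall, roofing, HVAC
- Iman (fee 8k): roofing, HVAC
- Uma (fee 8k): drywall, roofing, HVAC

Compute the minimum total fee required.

This is an integer covering problem.
The greedy cost-per-new-task heuristic would pick Gio and Iman for 12, but a cheaper cover exists.
Uma alone covers drywall, roofing, HVAC — every task.
Total fee: 8.
No cover costs less than 8.

8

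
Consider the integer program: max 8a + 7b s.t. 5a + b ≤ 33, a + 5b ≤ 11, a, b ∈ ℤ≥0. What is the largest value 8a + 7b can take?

55

Relaxing integrality, the LP optimum is 57.75 at (a,b) = (6.42, 0.917), which is not an integer point.
(a,b)=(6,1): 5·6+1·1=31≤33, 1·6+5·1=11≤11, objective 55.
(a,b)=(6,0): 5·6+1·0=30≤33, 1·6+5·0=6≤11, objective 48.
(a,b)=(5,1): 5·5+1·1=26≤33, 1·5+5·1=10≤11, objective 47.
Maximum is 55 at (a,b)=(6,1).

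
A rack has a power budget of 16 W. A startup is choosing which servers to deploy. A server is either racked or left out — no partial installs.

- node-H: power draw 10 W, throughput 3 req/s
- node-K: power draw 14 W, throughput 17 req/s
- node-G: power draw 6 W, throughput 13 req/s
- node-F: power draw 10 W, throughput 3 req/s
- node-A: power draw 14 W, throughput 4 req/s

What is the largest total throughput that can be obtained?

17

Allowing fractional choices, the relaxed optimum would be about 25.1, but servers are indivisible.
node-H + node-G: power draw 10 + 6 = 16 ≤ 16, throughput 3 + 13 = 16.
node-G + node-F: power draw 6 + 10 = 16 ≤ 16, throughput 13 + 3 = 16.
node-K: power draw 14 ≤ 16, throughput 17.
Best is node-K with total throughput 17.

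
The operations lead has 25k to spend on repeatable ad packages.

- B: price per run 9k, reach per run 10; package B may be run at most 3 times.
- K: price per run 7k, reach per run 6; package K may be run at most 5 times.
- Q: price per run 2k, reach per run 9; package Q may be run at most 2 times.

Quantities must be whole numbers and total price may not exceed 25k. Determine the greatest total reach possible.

38

3×K and 2×Q: price 25 ≤ 25, reach 3·6 + 2·9 = 36.
2×B and 2×Q: price 22 ≤ 25, reach 2·10 + 2·9 = 38.
Best is 38.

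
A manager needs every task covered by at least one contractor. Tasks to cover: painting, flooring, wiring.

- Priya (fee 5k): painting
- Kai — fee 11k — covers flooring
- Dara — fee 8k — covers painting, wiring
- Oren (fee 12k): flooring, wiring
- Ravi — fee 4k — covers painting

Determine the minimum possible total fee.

This is an integer covering problem.
Choose Oren and Ravi: together they cover painting, flooring, wiring — every task.
Total fee: 12 + 4 = 16.

16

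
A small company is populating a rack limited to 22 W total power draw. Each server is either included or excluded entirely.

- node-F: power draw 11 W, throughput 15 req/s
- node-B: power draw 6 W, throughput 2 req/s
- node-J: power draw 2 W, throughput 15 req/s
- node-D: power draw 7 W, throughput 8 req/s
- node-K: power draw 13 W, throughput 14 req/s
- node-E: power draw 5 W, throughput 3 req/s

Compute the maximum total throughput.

38

Allowing fractional choices, the relaxed optimum would be about 40.2, but servers are indivisible.
node-J + node-D + node-K: power draw 2 + 7 + 13 = 22 ≤ 22, throughput 15 + 8 + 14 = 37.
node-F + node-J + node-D: power draw 11 + 2 + 7 = 20 ≤ 22, throughput 15 + 15 + 8 = 38.
Best is node-F, node-J, and node-D with total throughput 38.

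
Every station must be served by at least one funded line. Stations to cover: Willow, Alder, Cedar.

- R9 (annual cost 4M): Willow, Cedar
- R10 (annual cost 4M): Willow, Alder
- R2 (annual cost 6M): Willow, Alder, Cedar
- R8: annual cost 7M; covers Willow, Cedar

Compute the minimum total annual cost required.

6

This is an integer covering problem.
R2 alone covers Willow, Alder, Cedar — every station.
Total annual cost: 6.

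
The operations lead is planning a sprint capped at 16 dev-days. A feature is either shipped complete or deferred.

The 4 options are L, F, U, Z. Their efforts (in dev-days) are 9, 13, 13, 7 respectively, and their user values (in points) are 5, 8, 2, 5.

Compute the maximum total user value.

Z: effort 7 ≤ 16, user value 5.
L + Z: effort 9 + 7 = 16 ≤ 16, user value 5 + 5 = 10.
F: effort 13 ≤ 16, user value 8.
Best is L and Z with total user value 10.

10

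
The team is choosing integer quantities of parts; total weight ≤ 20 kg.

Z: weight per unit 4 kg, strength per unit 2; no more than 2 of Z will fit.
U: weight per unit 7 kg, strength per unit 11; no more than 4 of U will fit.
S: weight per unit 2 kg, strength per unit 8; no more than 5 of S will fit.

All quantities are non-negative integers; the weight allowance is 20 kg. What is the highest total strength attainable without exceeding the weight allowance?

51

S has the best ratio (8/2); taking only S gives at most 5×8 = 40 (stopped by the supply cap of 5).
Mixing does better — 1×U and 5×S: weight 17 ≤ 20, strength 1·11 + 5·8 = 51.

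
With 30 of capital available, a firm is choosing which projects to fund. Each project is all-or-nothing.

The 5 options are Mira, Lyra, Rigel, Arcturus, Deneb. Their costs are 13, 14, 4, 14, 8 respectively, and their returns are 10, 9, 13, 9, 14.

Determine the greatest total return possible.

Take Mira, Rigel, and Deneb: cost 13 + 4 + 8 = 25 ≤ 30, return 10 + 13 + 14 = 37.
No other feasible combination does better.

37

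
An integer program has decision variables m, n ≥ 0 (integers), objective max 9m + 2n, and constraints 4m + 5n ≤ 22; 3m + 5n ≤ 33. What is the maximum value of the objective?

The continuous relaxation peaks at (5.5, 0) with value 49.50; rounding to a feasible lattice point costs some objective.
(m,n)=(5,0) is feasible, giving 45.
(m,n)=(4,1) is feasible, giving 38.
(m,n)=(4,0) is feasible, giving 36.
No feasible integer point exceeds 45.

45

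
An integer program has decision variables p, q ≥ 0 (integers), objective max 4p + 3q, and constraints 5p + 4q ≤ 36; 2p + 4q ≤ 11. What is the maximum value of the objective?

(p,q)=(5,0) is feasible, giving 20.
(p,q)=(4,0) is feasible, giving 16.
The best lattice point is (5,0), giving 20.

20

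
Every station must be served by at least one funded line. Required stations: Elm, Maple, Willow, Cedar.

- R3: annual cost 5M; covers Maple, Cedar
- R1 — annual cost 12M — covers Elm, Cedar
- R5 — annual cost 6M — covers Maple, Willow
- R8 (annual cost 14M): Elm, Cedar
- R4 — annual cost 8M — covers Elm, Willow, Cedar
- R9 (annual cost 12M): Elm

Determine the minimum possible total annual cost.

13

Choose R3 and R4: together they cover Elm, Maple, Willow, Cedar — every station.
Total annual cost: 5 + 8 = 13.
No cover costs less than 13.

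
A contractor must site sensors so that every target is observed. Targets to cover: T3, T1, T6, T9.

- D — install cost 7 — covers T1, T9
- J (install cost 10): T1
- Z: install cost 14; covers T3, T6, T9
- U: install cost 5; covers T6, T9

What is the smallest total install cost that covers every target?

Choose D and Z: together they cover T3, T1, T6, T9 — every target.
Total install cost: 7 + 14 = 21.

21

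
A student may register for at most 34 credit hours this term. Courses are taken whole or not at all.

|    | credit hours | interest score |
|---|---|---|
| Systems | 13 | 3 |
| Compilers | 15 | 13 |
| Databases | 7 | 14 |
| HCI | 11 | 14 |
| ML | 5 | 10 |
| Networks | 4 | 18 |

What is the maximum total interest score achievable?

56

Compilers + Databases + ML + Networks: credit hours 15 + 7 + 5 + 4 = 31 ≤ 34, interest score 13 + 14 + 10 + 18 = 55.
Databases + HCI + ML + Networks: credit hours 7 + 11 + 5 + 4 = 27 ≤ 34, interest score 14 + 14 + 10 + 18 = 56.
Best is Databases, HCI, ML, and Networks with total interest score 56.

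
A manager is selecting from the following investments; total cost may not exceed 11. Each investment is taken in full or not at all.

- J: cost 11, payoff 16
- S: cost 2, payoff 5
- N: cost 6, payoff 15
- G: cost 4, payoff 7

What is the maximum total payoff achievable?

Allowing fractional choices, the relaxed optimum would be about 25.2, but investments are indivisible.
N + G: cost 6 + 4 = 10 ≤ 11, payoff 15 + 7 = 22.
S + N: cost 2 + 6 = 8 ≤ 11, payoff 5 + 15 = 20.
Best is N and G with total payoff 22.

22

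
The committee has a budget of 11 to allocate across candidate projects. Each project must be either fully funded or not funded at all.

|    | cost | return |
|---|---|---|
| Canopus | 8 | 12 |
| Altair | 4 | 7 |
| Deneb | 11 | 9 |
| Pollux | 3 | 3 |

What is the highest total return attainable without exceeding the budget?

Canopus + Pollux: cost 8 + 3 = 11 ≤ 11, return 12 + 3 = 15.
Altair + Pollux: cost 4 + 3 = 7 ≤ 11, return 7 + 3 = 10.
Canopus: cost 8 ≤ 11, return 12.
Best is Canopus and Pollux with total return 15.

15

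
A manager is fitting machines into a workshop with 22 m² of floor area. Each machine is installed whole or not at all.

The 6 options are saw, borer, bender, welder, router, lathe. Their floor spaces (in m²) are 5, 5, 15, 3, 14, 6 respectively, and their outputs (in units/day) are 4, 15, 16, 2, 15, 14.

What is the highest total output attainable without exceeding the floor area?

35

saw + borer + lathe: floor space 5 + 5 + 6 = 16 ≤ 22, output 4 + 15 + 14 = 33.
saw + borer + welder + lathe: floor space 5 + 5 + 3 + 6 = 19 ≤ 22, output 4 + 15 + 2 + 14 = 35.
borer + welder + router: floor space 5 + 3 + 14 = 22 ≤ 22, output 15 + 2 + 15 = 32.
Best is saw, borer, welder, and lathe with total output 35.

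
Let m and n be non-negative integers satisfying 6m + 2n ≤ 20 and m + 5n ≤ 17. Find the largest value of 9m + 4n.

The continuous relaxation peaks at (2.36, 2.93) with value 32.93; rounding to a feasible lattice point costs some objective.
(m,n)=(3,1): 6·3+2·1=20≤20, 1·3+5·1=8≤17, objective 31.
(m,n)=(2,3): 6·2+2·3=18≤20, 1·2+5·3=17≤17, objective 30.
(m,n)=(3,0): 6·3+2·0=18≤20, 1·3+5·0=3≤17, objective 27.
Maximum is 31 at (m,n)=(3,1).

31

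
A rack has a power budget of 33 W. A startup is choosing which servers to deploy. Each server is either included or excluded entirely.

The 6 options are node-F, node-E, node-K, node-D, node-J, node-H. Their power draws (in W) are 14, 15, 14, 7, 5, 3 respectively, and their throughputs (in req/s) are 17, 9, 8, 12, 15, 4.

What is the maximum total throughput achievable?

48

node-F + node-D + node-J + node-H: power draw 14 + 7 + 5 + 3 = 29 ≤ 33, throughput 17 + 12 + 15 + 4 = 48.
node-F + node-D + node-J: power draw 14 + 7 + 5 = 26 ≤ 33, throughput 17 + 12 + 15 = 44.
Best is node-F, node-D, node-J, and node-H with total throughput 48.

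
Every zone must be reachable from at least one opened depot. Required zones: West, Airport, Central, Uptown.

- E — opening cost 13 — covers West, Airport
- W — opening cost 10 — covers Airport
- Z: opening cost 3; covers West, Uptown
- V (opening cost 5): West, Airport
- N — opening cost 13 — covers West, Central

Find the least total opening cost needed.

21

This is an integer covering problem.
Choose Z, V, and N: together they cover West, Airport, Central, Uptown — every zone.
Total opening cost: 3 + 5 + 13 = 21.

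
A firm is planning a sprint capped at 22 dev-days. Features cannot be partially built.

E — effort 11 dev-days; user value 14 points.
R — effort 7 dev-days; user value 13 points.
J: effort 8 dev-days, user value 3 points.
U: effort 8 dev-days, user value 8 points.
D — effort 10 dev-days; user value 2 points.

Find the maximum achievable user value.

E + R: effort 11 + 7 = 18 ≤ 22, user value 14 + 13 = 27.
E + U: effort 11 + 8 = 19 ≤ 22, user value 14 + 8 = 22.
R + U: effort 7 + 8 = 15 ≤ 22, user value 13 + 8 = 21.
Best is E and R with total user value 27.

27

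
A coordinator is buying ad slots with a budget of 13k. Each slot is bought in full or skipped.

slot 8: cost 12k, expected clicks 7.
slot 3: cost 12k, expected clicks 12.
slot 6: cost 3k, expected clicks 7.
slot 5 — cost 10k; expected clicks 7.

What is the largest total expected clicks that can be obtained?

Allowing fractional choices, the relaxed optimum would be about 17.0, but ad slots are indivisible.
slot 6 + slot 5: cost 3 + 10 = 13 ≤ 13, expected clicks 7 + 7 = 14.
slot 3: cost 12 ≤ 13, expected clicks 12.
Best is slot 6 and slot 5 with total expected clicks 14.

14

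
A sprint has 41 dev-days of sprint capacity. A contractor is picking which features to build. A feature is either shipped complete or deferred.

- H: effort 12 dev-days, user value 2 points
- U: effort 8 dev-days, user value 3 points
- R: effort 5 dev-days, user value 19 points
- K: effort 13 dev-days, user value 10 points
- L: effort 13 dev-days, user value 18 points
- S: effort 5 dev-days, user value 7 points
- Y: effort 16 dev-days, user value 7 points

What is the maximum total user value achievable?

Take R, K, L, and S: effort 5 + 13 + 13 + 5 = 36 ≤ 41, user value 19 + 10 + 18 + 7 = 54.
No other feasible combination does better.

54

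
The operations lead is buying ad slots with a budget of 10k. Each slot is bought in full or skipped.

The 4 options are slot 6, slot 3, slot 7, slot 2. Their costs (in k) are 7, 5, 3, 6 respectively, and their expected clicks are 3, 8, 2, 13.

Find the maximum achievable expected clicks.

15

slot 2: cost 6 ≤ 10, expected clicks 13.
slot 7 + slot 2: cost 3 + 6 = 9 ≤ 10, expected clicks 2 + 13 = 15.
Best is slot 7 and slot 2 with total expected clicks 15.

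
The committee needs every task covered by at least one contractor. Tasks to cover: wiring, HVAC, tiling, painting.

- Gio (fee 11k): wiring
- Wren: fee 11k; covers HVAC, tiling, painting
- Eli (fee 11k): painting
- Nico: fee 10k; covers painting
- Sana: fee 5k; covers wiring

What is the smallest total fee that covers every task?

Choose Wren and Sana: together they cover wiring, HVAC, tiling, painting — every task.
Total fee: 11 + 5 = 16.
No cover costs less than 16.

16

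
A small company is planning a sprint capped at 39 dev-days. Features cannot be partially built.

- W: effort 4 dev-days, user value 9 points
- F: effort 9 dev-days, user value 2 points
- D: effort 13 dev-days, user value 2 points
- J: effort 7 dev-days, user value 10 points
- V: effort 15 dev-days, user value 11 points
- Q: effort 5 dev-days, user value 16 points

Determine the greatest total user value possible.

Allowing fractional choices, the relaxed optimum would be about 47.8, but features are indivisible.
W + F + D + J + Q: effort 4 + 9 + 13 + 7 + 5 = 38 ≤ 39, user value 9 + 2 + 2 + 10 + 16 = 39.
F + J + V + Q: effort 9 + 7 + 15 + 5 = 36 ≤ 39, user value 2 + 10 + 11 + 16 = 39.
W + J + V + Q: effort 4 + 7 + 15 + 5 = 31 ≤ 39, user value 9 + 10 + 11 + 16 = 46.
Best is W, J, V, and Q with total user value 46.

46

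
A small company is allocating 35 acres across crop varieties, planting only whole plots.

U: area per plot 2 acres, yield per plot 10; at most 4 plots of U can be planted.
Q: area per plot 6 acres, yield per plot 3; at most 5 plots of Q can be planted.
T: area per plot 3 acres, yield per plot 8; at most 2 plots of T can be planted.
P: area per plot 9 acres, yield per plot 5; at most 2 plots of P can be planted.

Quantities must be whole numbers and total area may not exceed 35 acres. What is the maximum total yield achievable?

This is a bounded integer knapsack.
U has the best ratio (10/2); taking only U gives at most 4×10 = 40 (stopped by the supply cap of 4).
Mixing does better — 4×U, 2×Q, 2×T, and 1×P: area 35 ≤ 35, yield 4·10 + 2·3 + 2·8 + 1·5 = 67.

67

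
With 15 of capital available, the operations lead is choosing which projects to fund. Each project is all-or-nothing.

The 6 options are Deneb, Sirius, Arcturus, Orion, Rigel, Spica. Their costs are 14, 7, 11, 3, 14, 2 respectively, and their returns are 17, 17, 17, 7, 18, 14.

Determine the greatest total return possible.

38

Sirius + Spica: cost 7 + 2 = 9 ≤ 15, return 17 + 14 = 31.
Sirius + Orion + Spica: cost 7 + 3 + 2 = 12 ≤ 15, return 17 + 7 + 14 = 38.
Arcturus + Spica: cost 11 + 2 = 13 ≤ 15, return 17 + 14 = 31.
Best is Sirius, Orion, and Spica with total return 38.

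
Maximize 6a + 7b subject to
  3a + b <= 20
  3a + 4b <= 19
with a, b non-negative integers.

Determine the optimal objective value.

(a,b)=(5,1): 3·5+1·1=16≤20, 3·5+4·1=19≤19, objective 37.
(a,b)=(6,0): 3·6+1·0=18≤20, 3·6+4·0=18≤19, objective 36.
The best lattice point is (5,1), giving 37.

37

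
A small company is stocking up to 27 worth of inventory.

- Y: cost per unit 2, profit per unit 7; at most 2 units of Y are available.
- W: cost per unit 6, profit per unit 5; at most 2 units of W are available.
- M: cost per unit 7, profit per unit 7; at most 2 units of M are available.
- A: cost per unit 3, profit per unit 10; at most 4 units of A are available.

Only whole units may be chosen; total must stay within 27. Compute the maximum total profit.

61

Take 2×Y, 1×M, and 4×A: cost 23 ≤ 27, profit 2·7 + 1·7 + 4·10 = 61.
Y has the best ratio (7/2) and is taken to its limit of 2; remaining capacity is filled optimally with the others.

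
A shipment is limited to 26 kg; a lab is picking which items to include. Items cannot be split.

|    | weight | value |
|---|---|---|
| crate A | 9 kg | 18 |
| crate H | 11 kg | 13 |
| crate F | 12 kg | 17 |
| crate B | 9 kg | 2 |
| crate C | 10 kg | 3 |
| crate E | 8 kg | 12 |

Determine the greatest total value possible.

35

Allowing fractional choices, the relaxed optimum would be about 42.8, but items are indivisible.
crate A + crate H: weight 9 + 11 = 20 ≤ 26, value 18 + 13 = 31.
crate A + crate B + crate E: weight 9 + 9 + 8 = 26 ≤ 26, value 18 + 2 + 12 = 32.
crate A + crate F: weight 9 + 12 = 21 ≤ 26, value 18 + 17 = 35.
Best is crate A and crate F with total value 35.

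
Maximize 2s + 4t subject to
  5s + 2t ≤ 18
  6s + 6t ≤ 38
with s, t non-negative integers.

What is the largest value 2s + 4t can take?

(s,t)=(0,6): 5·0+2·6=12≤18, 6·0+6·6=36≤38, objective 24.
(s,t)=(1,5): 5·1+2·5=15≤18, 6·1+6·5=36≤38, objective 22.
Maximum is 24 at (s,t)=(0,6).

24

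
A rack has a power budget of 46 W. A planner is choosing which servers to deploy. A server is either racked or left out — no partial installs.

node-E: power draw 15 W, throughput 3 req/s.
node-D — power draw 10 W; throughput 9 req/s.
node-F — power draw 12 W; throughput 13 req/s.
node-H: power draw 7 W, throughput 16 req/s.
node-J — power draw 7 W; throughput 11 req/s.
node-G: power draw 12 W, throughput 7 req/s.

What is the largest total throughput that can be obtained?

49

This is an integer program with binary decision variables.
Take node-D, node-F, node-H, and node-J: power draw 10 + 12 + 7 + 7 = 36 ≤ 46, throughput 9 + 13 + 16 + 11 = 49.
No other feasible combination does better.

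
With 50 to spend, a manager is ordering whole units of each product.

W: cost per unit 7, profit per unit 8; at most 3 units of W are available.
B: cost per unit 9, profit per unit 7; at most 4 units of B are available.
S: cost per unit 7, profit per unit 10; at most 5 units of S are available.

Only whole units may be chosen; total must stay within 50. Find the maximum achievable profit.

66

This is a bounded integer knapsack.
3×W and 4×S: cost 49 ≤ 50, profit 3·8 + 4·10 = 64.
2×W and 5×S: cost 49 ≤ 50, profit 2·8 + 5·10 = 66.
Best is 66.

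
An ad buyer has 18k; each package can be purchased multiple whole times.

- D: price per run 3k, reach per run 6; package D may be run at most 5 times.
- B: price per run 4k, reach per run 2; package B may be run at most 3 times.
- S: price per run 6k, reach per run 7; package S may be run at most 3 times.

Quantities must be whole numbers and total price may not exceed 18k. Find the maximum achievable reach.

31

This is a bounded integer knapsack.
D has the best ratio (6/3); taking only D gives at most 5×6 = 30 (stopped by the supply cap of 5).
Mixing does better — 4×D and 1×S: price 18 ≤ 18, reach 4·6 + 1·7 = 31.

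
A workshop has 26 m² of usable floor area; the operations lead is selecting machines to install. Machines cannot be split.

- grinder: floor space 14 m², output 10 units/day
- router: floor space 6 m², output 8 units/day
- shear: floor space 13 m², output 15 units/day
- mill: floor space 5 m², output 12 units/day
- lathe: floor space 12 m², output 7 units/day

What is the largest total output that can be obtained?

grinder + router + mill: floor space 14 + 6 + 5 = 25 ≤ 26, output 10 + 8 + 12 = 30.
router + shear + mill: floor space 6 + 13 + 5 = 24 ≤ 26, output 8 + 15 + 12 = 35.
Best is router, shear, and mill with total output 35.

35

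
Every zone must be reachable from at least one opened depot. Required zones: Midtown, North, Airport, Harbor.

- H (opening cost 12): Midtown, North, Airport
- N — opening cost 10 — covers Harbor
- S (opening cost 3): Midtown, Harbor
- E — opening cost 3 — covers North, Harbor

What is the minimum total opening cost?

The greedy cost-per-new-zone heuristic would pick S, E, and H for 18, but a cheaper cover exists.
Choose H and S: together they cover Midtown, North, Airport, Harbor — every zone.
Total opening cost: 12 + 3 = 15.
No cover costs less than 15.

15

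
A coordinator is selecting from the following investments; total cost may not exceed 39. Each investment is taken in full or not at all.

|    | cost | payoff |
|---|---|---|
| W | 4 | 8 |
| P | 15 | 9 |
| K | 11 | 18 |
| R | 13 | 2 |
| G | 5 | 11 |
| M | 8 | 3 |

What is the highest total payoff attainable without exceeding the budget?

This is a 0-1 knapsack instance.
Take W, P, K, and G: cost 4 + 15 + 11 + 5 = 35 ≤ 39, payoff 8 + 9 + 18 + 11 = 46.
No other feasible combination does better.

46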